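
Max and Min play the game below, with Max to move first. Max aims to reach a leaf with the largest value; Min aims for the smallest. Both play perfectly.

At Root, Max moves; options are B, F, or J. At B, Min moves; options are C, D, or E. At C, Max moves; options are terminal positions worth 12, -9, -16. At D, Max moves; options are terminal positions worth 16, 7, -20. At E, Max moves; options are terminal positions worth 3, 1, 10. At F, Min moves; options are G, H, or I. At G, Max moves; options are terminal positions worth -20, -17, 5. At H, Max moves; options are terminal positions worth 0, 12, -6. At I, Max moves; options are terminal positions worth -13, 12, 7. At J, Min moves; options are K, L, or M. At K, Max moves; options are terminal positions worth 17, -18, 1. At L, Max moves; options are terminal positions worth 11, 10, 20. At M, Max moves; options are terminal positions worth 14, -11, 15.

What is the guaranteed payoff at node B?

10

C: max(12, -9, -16) = 12
D: max(16, 7, -20) = 16
E: max(3, 1, 10) = 10
B: min(12, 16, 10) = 10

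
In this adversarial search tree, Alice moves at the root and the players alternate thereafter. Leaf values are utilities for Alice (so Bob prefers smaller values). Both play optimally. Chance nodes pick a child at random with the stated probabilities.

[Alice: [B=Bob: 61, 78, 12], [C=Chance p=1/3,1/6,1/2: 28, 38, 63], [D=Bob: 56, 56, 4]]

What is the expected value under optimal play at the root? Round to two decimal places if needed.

B (Bob): min(61, 78, 12) = 12
C (Chance): 1/3·28 + 1/6·38 + 1/2·63 = 47.17
D (Bob): min(56, 56, 4) = 4
Root (Alice): max(12, 47.17, 4) = 47.17

47.17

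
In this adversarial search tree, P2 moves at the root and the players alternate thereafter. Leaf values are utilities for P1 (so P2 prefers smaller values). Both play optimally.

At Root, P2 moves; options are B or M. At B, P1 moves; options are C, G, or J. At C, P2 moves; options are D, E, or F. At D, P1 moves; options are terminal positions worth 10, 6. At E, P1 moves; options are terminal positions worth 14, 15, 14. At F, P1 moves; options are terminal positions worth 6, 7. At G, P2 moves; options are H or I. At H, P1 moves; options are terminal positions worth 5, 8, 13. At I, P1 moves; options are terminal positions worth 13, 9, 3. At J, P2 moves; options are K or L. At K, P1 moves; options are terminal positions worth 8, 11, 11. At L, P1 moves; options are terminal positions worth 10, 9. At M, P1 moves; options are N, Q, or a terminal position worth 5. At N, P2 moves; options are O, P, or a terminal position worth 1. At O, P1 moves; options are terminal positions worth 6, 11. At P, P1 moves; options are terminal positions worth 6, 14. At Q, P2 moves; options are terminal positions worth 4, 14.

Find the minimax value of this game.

D (P1): max(10, 6) = 10
E (P1): max(14, 15, 14) = 15
F (P1): max(6, 7) = 7
C (P2): min(10, 15, 7) = 7
H (P1): max(5, 8, 13) = 13
I (P1): max(13, 9, 3) = 13
G (P2): min(13, 13) = 13
K (P1): max(8, 11, 11) = 11
L (P1): max(10, 9) = 10
J (P2): min(11, 10) = 10
B (P1): max(7, 13, 10) = 13
O (P1): max(6, 11) = 11
P (P1): max(6, 14) = 14
N (P2): min(11, 14, 1) = 1
Q (P2): min(4, 14) = 4
M (P1): max(1, 4, 5) = 5
Root (P2): min(13, 5) = 5

5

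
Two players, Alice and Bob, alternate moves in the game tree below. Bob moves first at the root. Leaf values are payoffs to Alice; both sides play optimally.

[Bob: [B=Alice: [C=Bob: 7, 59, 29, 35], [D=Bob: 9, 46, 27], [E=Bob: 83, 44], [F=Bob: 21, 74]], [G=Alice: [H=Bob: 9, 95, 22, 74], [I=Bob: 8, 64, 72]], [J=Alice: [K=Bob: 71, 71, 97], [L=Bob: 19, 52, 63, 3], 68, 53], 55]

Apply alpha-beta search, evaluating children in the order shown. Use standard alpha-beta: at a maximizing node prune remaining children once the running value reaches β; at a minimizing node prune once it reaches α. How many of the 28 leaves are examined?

C [α=-∞,β=+∞]: v=7
D [α=7,β=+∞]: v=9
E [α=9,β=+∞]: v=44
F [α=44,β=+∞]: v=21 after child 1 ≤ α → α-cutoff, skip 1
B [α=-∞,β=+∞]: v=44
H [α=-∞,β=44]: v=9
I [α=9,β=44]: v=8 after child 1 ≤ α → α-cutoff, skip 2
G [α=-∞,β=44]: v=9
K [α=-∞,β=9]: v=71
J [α=-∞,β=9]: v=71 after child 1 ≥ β → β-cutoff, skip 3
Root [α=-∞,β=+∞]: v=9
Leaves evaluated: 19 of 28.

19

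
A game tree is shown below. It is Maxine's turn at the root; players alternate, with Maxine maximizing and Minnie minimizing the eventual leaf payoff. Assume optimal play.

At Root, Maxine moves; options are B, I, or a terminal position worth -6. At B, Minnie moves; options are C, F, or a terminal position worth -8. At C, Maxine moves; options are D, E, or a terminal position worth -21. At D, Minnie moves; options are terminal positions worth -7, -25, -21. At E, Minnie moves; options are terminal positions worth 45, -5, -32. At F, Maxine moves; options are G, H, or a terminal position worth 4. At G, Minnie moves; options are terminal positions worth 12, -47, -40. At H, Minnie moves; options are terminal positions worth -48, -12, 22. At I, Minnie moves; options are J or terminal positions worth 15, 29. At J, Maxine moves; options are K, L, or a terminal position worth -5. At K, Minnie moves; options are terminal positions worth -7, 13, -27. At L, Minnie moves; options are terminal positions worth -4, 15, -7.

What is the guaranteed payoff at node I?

-5

K: min(-7, 13, -27) = -27
L: min(-4, 15, -7) = -7
J: max(-27, -7, -5) = -5
I: min(-5, 15, 29) = -5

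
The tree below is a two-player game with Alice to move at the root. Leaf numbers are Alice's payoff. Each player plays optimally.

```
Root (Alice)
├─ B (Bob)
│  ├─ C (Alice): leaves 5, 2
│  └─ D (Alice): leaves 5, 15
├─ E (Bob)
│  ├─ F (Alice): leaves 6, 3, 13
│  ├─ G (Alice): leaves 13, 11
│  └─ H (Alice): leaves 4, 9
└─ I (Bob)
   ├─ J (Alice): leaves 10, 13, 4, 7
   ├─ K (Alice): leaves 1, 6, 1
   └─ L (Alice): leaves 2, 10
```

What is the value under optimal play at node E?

F: max(6, 3, 13) = 13
G: max(13, 11) = 13
H: max(4, 9) = 9
E: min(13, 13, 9) = 9

9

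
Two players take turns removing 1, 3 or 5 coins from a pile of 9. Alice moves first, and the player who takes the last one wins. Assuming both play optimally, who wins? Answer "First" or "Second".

First

i:   0  1  2  3  4  5  6  7  8  9
     L  W  L  W  L  W  L  W  L  W
Position 9 is W, so the first player wins.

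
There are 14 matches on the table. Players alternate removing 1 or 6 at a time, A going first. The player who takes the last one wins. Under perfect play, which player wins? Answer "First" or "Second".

Second

i:   0  1  2  3  4  5  6  7  8  9 10 11 12 13 14
     L  W  L  W  L  W  W  L  W  L  W  L  W  W  L
Position 14 is L, so the second player wins.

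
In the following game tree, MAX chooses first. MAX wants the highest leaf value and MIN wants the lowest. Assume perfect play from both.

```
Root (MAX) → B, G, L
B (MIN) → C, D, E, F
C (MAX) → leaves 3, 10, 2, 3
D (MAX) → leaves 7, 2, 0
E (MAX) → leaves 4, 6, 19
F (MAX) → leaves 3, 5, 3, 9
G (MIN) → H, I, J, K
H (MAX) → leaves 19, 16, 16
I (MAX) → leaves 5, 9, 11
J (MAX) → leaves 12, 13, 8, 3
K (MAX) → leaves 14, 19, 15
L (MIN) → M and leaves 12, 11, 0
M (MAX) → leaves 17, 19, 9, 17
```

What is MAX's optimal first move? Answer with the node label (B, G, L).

G

C (MAX): max(3, 10, 2, 3) = 10
D (MAX): max(7, 2, 0) = 7
E (MAX): max(4, 6, 19) = 19
F (MAX): max(3, 5, 3, 9) = 9
B (MIN): min(10, 7, 19, 9) = 7
H (MAX): max(19, 16, 16) = 19
I (MAX): max(5, 9, 11) = 11
J (MAX): max(12, 13, 8, 3) = 13
K (MAX): max(14, 19, 15) = 19
G (MIN): min(19, 11, 13, 19) = 11
M (MAX): max(17, 19, 9, 17) = 19
L (MIN): min(19, 12, 11, 0) = 0
Root (MAX): max(7, 11, 0) = 11
MAX picks the child with the highest value: G (value 11).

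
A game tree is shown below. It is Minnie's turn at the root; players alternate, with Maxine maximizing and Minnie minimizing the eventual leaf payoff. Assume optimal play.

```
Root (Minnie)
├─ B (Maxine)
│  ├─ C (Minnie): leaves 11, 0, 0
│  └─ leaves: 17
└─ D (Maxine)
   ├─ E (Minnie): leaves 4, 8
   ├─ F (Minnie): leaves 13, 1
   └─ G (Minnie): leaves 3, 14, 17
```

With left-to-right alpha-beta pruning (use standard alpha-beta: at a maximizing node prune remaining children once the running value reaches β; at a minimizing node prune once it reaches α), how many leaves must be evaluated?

9

C [α=-∞,β=+∞]: v=0
B [α=-∞,β=+∞]: v=17
E [α=-∞,β=17]: v=4
F [α=4,β=17]: v=1
G [α=4,β=17]: v=3 after child 1 ≤ α → α-cutoff, skip 2
D [α=-∞,β=17]: v=4
Root [α=-∞,β=+∞]: v=4
Leaves evaluated: 9 of 11.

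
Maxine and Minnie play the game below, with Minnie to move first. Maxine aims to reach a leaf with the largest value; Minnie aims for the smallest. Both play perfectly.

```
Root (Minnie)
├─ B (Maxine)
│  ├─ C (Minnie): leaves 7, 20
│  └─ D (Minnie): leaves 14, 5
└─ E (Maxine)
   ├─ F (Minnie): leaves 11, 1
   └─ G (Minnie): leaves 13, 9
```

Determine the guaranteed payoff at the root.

7

C (Minnie): min(7, 20) = 7
D (Minnie): min(14, 5) = 5
B (Maxine): max(7, 5) = 7
F (Minnie): min(11, 1) = 1
G (Minnie): min(13, 9) = 9
E (Maxine): max(1, 9) = 9
Root (Minnie): min(7, 9) = 7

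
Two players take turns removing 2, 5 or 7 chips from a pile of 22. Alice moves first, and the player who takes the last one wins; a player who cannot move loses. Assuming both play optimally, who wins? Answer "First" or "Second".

W/L table (W = player to move can force a win):
i:   0  1  2  3  4  5  6  7  8  9 10 11 12 13 14 15 16 17 18 19 20 21 22
     L  L  W  W  L  W  W  W  W  W  L  W  W  L  L  W  W  W  W  W  W  W  L
Position 22 is L, so the second player wins.

Second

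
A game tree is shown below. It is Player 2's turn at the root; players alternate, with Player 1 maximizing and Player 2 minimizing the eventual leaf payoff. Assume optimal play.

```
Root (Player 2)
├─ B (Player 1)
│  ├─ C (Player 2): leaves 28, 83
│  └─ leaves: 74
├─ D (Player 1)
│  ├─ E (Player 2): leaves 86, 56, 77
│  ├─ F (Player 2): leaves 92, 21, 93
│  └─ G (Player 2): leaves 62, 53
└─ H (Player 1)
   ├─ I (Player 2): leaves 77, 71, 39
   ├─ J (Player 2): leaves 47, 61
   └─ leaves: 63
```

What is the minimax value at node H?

I: min(77, 71, 39) = 39
J: min(47, 61) = 47
H: max(39, 47, 63) = 63

63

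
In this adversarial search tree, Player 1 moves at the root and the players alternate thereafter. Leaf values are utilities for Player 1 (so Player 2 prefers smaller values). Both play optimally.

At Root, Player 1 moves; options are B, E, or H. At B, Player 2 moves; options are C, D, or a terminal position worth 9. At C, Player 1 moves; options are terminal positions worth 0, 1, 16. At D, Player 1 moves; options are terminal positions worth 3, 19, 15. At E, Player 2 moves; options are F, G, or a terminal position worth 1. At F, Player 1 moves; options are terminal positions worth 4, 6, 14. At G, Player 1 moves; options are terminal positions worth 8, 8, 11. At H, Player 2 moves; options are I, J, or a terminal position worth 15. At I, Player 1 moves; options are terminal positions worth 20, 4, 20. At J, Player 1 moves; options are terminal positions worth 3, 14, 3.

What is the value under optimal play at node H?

14

I: max(20, 4, 20) = 20
J: max(3, 14, 3) = 14
H: min(20, 14, 15) = 14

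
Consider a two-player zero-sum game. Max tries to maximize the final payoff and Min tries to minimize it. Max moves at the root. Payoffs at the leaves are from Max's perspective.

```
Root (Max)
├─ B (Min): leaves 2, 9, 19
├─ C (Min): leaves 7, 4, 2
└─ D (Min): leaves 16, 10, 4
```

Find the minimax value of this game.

B (Min): min(2, 9, 19) = 2
C (Min): min(7, 4, 2) = 2
D (Min): min(16, 10, 4) = 4
Root (Max): max(2, 2, 4) = 4

4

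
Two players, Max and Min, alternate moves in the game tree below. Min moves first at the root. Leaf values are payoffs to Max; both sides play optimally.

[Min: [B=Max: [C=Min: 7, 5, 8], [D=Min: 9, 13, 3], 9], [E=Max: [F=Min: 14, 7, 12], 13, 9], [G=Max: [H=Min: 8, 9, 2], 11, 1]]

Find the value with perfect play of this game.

C (Min): min(7, 5, 8) = 5
D (Min): min(9, 13, 3) = 3
B (Max): max(5, 3, 9) = 9
F (Min): min(14, 7, 12) = 7
E (Max): max(7, 13, 9) = 13
H (Min): min(8, 9, 2) = 2
G (Max): max(2, 11, 1) = 11
Root (Min): min(9, 13, 11) = 9

9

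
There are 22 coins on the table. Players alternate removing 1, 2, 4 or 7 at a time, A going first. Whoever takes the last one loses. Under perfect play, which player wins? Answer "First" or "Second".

i:   0  1  2  3  4  5  6  7  8  9 10 11 12 13 14 15 16 17 18 19 20 21 22
     W  L  W  W  L  W  W  L  W  W  L  W  W  L  W  W  L  W  W  L  W  W  L
Position 22 is L, so the second player wins.

Second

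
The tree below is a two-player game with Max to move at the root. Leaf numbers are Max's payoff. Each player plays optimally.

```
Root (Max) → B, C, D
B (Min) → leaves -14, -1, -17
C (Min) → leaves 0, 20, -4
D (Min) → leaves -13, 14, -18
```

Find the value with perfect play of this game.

-4

B (Min): min(-14, -1, -17) = -17
C (Min): min(0, 20, -4) = -4
D (Min): min(-13, 14, -18) = -18
Root (Max): max(-17, -4, -18) = -4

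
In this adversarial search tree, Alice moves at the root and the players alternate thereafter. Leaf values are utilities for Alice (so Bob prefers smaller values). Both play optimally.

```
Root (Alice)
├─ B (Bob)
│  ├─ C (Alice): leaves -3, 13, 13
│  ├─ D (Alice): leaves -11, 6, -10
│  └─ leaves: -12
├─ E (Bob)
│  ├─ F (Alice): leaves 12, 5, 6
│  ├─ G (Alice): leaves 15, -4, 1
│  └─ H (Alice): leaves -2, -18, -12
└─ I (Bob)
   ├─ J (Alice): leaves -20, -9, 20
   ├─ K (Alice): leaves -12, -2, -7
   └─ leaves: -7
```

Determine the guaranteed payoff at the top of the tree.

C (Alice): max(-3, 13, 13) = 13
D (Alice): max(-11, 6, -10) = 6
B (Bob): min(13, 6, -12) = -12
F (Alice): max(12, 5, 6) = 12
G (Alice): max(15, -4, 1) = 15
H (Alice): max(-2, -18, -12) = -2
E (Bob): min(12, 15, -2) = -2
J (Alice): max(-20, -9, 20) = 20
K (Alice): max(-12, -2, -7) = -2
I (Bob): min(20, -2, -7) = -7
Root (Alice): max(-12, -2, -7) = -2

-2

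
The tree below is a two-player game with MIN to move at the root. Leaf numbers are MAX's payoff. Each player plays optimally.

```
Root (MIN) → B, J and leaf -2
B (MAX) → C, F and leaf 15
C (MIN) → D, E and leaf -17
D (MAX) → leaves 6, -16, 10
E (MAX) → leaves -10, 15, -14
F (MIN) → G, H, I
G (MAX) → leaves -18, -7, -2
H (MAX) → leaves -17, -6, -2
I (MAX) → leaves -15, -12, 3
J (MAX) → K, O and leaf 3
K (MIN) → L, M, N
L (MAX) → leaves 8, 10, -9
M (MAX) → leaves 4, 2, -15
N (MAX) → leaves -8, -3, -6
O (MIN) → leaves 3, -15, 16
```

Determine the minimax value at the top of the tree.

-2

D (MAX): max(6, -16, 10) = 10
E (MAX): max(-10, 15, -14) = 15
C (MIN): min(10, 15, -17) = -17
G (MAX): max(-18, -7, -2) = -2
H (MAX): max(-17, -6, -2) = -2
I (MAX): max(-15, -12, 3) = 3
F (MIN): min(-2, -2, 3) = -2
B (MAX): max(-17, -2, 15) = 15
L (MAX): max(8, 10, -9) = 10
M (MAX): max(4, 2, -15) = 4
N (MAX): max(-8, -3, -6) = -3
K (MIN): min(10, 4, -3) = -3
O (MIN): min(3, -15, 16) = -15
J (MAX): max(-3, -15, 3) = 3
Root (MIN): min(15, 3, -2) = -2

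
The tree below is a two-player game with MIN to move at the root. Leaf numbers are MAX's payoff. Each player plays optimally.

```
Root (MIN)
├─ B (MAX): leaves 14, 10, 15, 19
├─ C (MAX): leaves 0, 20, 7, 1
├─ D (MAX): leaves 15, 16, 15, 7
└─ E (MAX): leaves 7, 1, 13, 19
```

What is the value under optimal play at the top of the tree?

B (MAX): max(14, 10, 15, 19) = 19
C (MAX): max(0, 20, 7, 1) = 20
D (MAX): max(15, 16, 15, 7) = 16
E (MAX): max(7, 1, 13, 19) = 19
Root (MIN): min(19, 20, 16, 19) = 16

16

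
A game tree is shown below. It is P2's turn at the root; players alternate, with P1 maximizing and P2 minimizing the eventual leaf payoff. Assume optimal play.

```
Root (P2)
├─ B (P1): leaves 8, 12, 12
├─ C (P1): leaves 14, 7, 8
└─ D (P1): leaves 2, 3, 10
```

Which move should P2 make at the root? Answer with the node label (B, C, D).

B (P1): max(8, 12, 12) = 12
C (P1): max(14, 7, 8) = 14
D (P1): max(2, 3, 10) = 10
Root (P2): min(12, 14, 10) = 10
P2 picks the child with the lowest value: D (value 10).

D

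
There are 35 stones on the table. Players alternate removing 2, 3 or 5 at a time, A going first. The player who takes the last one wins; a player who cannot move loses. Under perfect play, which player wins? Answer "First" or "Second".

Positions where the player to move wins (W) vs loses (L):
i:   0  1  2  3  4  5  6  7  8  9 10 11 12 13 14 15 16 17 18 19 20 21 22 23 24 25 26 27 28 29 30 31 32 33 34 35
     L  L  W  W  W  W  W  L  L  W  W  W  W  W  L  L  W  W  W  W  W  L  L  W  W  W  W  W  L  L  W  W  W  W  W  L
Position 35 is L, so the second player wins.

Second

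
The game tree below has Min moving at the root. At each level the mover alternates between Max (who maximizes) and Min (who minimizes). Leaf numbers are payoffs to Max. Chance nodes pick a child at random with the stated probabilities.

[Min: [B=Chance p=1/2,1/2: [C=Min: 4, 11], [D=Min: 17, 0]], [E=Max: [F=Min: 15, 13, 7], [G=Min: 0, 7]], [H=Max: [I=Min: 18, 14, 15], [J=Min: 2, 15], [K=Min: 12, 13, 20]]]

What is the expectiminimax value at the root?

C (Min): min(4, 11) = 4
D (Min): min(17, 0) = 0
B (Chance): 1/2·4 + 1/2·0 = 2
F (Min): min(15, 13, 7) = 7
G (Min): min(0, 7) = 0
E (Max): max(7, 0) = 7
I (Min): min(18, 14, 15) = 14
J (Min): min(2, 15) = 2
K (Min): min(12, 13, 20) = 12
H (Max): max(14, 2, 12) = 14
Root (Min): min(2, 7, 14) = 2

2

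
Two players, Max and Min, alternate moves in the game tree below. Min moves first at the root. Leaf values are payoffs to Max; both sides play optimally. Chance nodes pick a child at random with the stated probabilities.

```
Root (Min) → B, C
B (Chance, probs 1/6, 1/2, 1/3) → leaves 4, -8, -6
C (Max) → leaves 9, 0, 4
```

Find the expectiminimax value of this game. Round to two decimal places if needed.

B (Chance): 1/6·4 + 1/2·-8 + 1/3·-6 = -5.33
C (Max): max(9, 0, 4) = 9
Root (Min): min(-5.33, 9) = -5.33

-5.33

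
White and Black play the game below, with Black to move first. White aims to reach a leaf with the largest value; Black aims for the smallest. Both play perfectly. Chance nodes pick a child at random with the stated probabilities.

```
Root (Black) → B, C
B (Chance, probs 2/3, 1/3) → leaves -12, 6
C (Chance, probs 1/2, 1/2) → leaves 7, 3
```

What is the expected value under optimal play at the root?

-6

B (Chance): 2/3·-12 + 1/3·6 = -6
C (Chance): 1/2·7 + 1/2·3 = 5
Root (Black): min(-6, 5) = -6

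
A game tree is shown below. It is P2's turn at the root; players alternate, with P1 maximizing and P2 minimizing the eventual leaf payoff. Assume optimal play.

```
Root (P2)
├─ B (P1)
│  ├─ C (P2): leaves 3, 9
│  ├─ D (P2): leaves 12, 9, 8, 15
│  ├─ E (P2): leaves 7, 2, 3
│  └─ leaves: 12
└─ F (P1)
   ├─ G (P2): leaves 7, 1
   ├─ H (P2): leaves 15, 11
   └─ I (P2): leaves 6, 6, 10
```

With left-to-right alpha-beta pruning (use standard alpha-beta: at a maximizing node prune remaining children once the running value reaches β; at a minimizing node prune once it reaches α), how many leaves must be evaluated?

13

C [α=-∞,β=+∞]: v=3
D [α=3,β=+∞]: v=8
E [α=8,β=+∞]: v=7 after child 1 ≤ α → α-cutoff, skip 2
B [α=-∞,β=+∞]: v=12
G [α=-∞,β=12]: v=1
H [α=1,β=12]: v=11
I [α=11,β=12]: v=6 after child 1 ≤ α → α-cutoff, skip 2
F [α=-∞,β=12]: v=11
Root [α=-∞,β=+∞]: v=11
Leaves evaluated: 13 of 17.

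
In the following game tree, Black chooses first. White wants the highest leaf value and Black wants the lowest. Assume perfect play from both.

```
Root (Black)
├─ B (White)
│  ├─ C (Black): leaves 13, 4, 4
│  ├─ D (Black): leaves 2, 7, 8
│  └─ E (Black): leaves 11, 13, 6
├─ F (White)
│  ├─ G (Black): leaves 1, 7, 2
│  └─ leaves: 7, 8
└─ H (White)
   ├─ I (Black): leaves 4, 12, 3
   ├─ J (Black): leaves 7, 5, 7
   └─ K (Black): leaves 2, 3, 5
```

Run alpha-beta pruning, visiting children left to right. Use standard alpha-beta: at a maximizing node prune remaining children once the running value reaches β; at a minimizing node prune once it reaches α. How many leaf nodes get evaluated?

18

C [α=-∞,β=+∞]: v=4
D [α=4,β=+∞]: v=2 after child 1 ≤ α → α-cutoff, skip 2
E [α=4,β=+∞]: v=6
B [α=-∞,β=+∞]: v=6
G [α=-∞,β=6]: v=1
F [α=-∞,β=6]: v=7 after child 2 ≥ β → β-cutoff, skip 1
I [α=-∞,β=6]: v=3
J [α=3,β=6]: v=5
K [α=5,β=6]: v=2 after child 1 ≤ α → α-cutoff, skip 2
H [α=-∞,β=6]: v=5
Root [α=-∞,β=+∞]: v=5
Leaves evaluated: 18 of 23.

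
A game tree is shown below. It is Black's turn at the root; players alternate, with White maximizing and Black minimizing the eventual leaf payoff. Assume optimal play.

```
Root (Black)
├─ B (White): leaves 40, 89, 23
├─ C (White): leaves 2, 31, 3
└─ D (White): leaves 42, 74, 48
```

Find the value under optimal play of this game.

B (White): max(40, 89, 23) = 89
C (White): max(2, 31, 3) = 31
D (White): max(42, 74, 48) = 74
Root (Black): min(89, 31, 74) = 31

31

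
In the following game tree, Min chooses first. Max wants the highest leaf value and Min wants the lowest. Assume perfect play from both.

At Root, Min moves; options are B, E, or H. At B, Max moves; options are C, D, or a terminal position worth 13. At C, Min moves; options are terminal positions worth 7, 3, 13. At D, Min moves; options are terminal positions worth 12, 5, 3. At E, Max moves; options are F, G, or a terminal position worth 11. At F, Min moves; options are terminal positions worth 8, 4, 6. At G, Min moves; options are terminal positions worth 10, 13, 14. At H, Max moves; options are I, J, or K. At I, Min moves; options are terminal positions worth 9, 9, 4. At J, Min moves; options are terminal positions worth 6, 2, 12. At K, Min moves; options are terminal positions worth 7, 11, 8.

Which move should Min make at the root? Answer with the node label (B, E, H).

C (Min): min(7, 3, 13) = 3
D (Min): min(12, 5, 3) = 3
B (Max): max(3, 3, 13) = 13
F (Min): min(8, 4, 6) = 4
G (Min): min(10, 13, 14) = 10
E (Max): max(4, 10, 11) = 11
I (Min): min(9, 9, 4) = 4
J (Min): min(6, 2, 12) = 2
K (Min): min(7, 11, 8) = 7
H (Max): max(4, 2, 7) = 7
Root (Min): min(13, 11, 7) = 7
Min picks the child with the lowest value: H (value 7).

H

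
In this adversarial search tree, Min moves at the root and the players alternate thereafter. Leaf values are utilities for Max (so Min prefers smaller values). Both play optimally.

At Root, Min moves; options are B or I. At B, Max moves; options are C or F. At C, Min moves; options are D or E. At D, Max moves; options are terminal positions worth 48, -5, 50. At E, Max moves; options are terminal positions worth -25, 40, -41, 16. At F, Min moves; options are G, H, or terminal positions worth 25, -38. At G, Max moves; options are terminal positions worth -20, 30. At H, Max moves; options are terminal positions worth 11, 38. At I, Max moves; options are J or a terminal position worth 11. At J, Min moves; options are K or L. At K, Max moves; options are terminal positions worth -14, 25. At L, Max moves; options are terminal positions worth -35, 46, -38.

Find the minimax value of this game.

D (Max): max(48, -5, 50) = 50
E (Max): max(-25, 40, -41, 16) = 40
C (Min): min(50, 40) = 40
G (Max): max(-20, 30) = 30
H (Max): max(11, 38) = 38
F (Min): min(30, 38, 25, -38) = -38
B (Max): max(40, -38) = 40
K (Max): max(-14, 25) = 25
L (Max): max(-35, 46, -38) = 46
J (Min): min(25, 46) = 25
I (Max): max(25, 11) = 25
Root (Min): min(40, 25) = 25

25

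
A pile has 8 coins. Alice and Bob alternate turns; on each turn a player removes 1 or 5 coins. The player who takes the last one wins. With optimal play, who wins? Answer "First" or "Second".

Second

i:   0  1  2  3  4  5  6  7  8
     L  W  L  W  L  W  L  W  L
Position 8 is L, so the second player wins.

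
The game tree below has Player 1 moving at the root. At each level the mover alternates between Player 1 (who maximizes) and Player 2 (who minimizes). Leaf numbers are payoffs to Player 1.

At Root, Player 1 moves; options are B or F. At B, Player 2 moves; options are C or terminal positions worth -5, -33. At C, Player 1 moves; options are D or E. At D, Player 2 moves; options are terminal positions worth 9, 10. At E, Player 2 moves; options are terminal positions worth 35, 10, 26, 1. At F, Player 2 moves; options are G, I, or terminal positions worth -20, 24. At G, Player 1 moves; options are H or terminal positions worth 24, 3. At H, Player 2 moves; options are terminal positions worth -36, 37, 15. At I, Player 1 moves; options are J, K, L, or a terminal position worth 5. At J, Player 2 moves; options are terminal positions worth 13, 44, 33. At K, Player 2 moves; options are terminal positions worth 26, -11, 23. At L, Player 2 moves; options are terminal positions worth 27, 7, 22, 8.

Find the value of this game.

D (Player 2): min(9, 10) = 9
E (Player 2): min(35, 10, 26, 1) = 1
C (Player 1): max(9, 1) = 9
B (Player 2): min(9, -5, -33) = -33
H (Player 2): min(-36, 37, 15) = -36
G (Player 1): max(-36, 24, 3) = 24
J (Player 2): min(13, 44, 33) = 13
K (Player 2): min(26, -11, 23) = -11
L (Player 2): min(27, 7, 22, 8) = 7
I (Player 1): max(13, -11, 7, 5) = 13
F (Player 2): min(24, 13, -20, 24) = -20
Root (Player 1): max(-33, -20) = -20

-20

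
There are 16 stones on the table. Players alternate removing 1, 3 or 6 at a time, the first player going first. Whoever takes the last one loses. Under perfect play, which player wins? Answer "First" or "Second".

Positions where the player to move wins (W) vs loses (L):
i:   0  1  2  3  4  5  6  7  8  9 10 11 12 13 14 15 16
     W  L  W  L  W  L  W  W  W  W  L  W  L  W  L  W  W
Position 16 is W, so the first player wins.

First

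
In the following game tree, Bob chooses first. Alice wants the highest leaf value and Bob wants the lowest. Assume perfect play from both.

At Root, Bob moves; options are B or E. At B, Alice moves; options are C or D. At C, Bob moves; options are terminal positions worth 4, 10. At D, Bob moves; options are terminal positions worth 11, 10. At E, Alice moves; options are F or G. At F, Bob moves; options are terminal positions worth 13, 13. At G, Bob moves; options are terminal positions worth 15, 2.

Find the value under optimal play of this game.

C (Bob): min(4, 10) = 4
D (Bob): min(11, 10) = 10
B (Alice): max(4, 10) = 10
F (Bob): min(13, 13) = 13
G (Bob): min(15, 2) = 2
E (Alice): max(13, 2) = 13
Root (Bob): min(10, 13) = 10

10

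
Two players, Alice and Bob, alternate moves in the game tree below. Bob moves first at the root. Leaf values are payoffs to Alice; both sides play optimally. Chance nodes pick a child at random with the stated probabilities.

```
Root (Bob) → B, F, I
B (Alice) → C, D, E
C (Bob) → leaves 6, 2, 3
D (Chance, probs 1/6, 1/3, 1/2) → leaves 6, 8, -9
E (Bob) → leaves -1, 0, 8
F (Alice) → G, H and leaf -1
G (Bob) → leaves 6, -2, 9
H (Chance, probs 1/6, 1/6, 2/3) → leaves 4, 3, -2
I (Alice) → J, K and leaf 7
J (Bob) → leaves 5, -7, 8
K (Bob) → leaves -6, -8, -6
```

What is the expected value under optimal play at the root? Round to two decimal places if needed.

C (Bob): min(6, 2, 3) = 2
D (Chance): 1/6·6 + 1/3·8 + 1/2·-9 = -0.83
E (Bob): min(-1, 0, 8) = -1
B (Alice): max(2, -0.83, -1) = 2
G (Bob): min(6, -2, 9) = -2
H (Chance): 1/6·4 + 1/6·3 + 2/3·-2 = -0.17
F (Alice): max(-2, -0.17, -1) = -0.17
J (Bob): min(5, -7, 8) = -7
K (Bob): min(-6, -8, -6) = -8
I (Alice): max(-7, -8, 7) = 7
Root (Bob): min(2, -0.17, 7) = -0.17

-0.17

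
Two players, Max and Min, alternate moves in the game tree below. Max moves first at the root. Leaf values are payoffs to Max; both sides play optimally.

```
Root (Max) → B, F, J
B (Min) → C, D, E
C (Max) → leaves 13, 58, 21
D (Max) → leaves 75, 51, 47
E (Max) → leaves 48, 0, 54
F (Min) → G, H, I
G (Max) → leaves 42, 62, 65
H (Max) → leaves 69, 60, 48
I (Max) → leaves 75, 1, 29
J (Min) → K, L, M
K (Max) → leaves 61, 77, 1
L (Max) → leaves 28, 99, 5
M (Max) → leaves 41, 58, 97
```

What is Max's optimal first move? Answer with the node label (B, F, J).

J

C (Max): max(13, 58, 21) = 58
D (Max): max(75, 51, 47) = 75
E (Max): max(48, 0, 54) = 54
B (Min): min(58, 75, 54) = 54
G (Max): max(42, 62, 65) = 65
H (Max): max(69, 60, 48) = 69
I (Max): max(75, 1, 29) = 75
F (Min): min(65, 69, 75) = 65
K (Max): max(61, 77, 1) = 77
L (Max): max(28, 99, 5) = 99
M (Max): max(41, 58, 97) = 97
J (Min): min(77, 99, 97) = 77
Root (Max): max(54, 65, 77) = 77
Max picks the child with the highest value: J (value 77).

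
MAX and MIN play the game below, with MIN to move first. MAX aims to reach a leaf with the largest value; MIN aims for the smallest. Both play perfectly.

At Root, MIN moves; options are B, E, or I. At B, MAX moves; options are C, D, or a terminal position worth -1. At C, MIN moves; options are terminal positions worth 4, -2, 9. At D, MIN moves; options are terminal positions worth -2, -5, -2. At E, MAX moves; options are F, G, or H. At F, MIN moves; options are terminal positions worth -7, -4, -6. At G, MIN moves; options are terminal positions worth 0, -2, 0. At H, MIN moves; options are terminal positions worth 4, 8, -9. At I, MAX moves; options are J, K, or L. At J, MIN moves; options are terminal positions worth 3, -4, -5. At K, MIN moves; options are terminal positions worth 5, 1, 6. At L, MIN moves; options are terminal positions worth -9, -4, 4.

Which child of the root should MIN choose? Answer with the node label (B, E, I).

C (MIN): min(4, -2, 9) = -2
D (MIN): min(-2, -5, -2) = -5
B (MAX): max(-2, -5, -1) = -1
F (MIN): min(-7, -4, -6) = -7
G (MIN): min(0, -2, 0) = -2
H (MIN): min(4, 8, -9) = -9
E (MAX): max(-7, -2, -9) = -2
J (MIN): min(3, -4, -5) = -5
K (MIN): min(5, 1, 6) = 1
L (MIN): min(-9, -4, 4) = -9
I (MAX): max(-5, 1, -9) = 1
Root (MIN): min(-1, -2, 1) = -2
MIN picks the child with the lowest value: E (value -2).

E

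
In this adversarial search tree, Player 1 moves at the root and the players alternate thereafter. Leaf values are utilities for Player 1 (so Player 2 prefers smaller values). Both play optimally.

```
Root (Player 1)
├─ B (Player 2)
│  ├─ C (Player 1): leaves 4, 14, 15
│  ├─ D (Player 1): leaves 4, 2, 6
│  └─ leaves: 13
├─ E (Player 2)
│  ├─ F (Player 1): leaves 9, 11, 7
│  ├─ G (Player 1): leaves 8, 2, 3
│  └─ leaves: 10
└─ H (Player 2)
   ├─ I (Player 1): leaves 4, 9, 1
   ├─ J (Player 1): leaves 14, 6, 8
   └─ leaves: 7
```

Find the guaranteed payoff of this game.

C (Player 1): max(4, 14, 15) = 15
D (Player 1): max(4, 2, 6) = 6
B (Player 2): min(15, 6, 13) = 6
F (Player 1): max(9, 11, 7) = 11
G (Player 1): max(8, 2, 3) = 8
E (Player 2): min(11, 8, 10) = 8
I (Player 1): max(4, 9, 1) = 9
J (Player 1): max(14, 6, 8) = 14
H (Player 2): min(9, 14, 7) = 7
Root (Player 1): max(6, 8, 7) = 8

8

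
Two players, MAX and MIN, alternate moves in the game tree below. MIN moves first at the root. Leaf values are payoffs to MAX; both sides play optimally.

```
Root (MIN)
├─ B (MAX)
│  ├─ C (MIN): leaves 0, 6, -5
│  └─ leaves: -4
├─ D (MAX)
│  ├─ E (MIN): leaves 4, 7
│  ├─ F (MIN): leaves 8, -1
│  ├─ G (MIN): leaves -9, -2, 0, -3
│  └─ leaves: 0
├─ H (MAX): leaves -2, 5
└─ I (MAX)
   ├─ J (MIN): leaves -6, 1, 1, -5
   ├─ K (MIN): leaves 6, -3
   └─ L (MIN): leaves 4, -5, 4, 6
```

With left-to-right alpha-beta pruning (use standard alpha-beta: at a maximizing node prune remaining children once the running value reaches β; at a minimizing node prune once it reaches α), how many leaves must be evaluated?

13

C [α=-∞,β=+∞]: v=-5
B [α=-∞,β=+∞]: v=-4
E [α=-∞,β=-4]: v=4
D [α=-∞,β=-4]: v=4 after child 1 ≥ β → β-cutoff, skip 3
H [α=-∞,β=-4]: v=-2 after child 1 ≥ β → β-cutoff, skip 1
J [α=-∞,β=-4]: v=-6
K [α=-6,β=-4]: v=-3
I [α=-∞,β=-4]: v=-3 after child 2 ≥ β → β-cutoff, skip 1
Root [α=-∞,β=+∞]: v=-4
Leaves evaluated: 13 of 25.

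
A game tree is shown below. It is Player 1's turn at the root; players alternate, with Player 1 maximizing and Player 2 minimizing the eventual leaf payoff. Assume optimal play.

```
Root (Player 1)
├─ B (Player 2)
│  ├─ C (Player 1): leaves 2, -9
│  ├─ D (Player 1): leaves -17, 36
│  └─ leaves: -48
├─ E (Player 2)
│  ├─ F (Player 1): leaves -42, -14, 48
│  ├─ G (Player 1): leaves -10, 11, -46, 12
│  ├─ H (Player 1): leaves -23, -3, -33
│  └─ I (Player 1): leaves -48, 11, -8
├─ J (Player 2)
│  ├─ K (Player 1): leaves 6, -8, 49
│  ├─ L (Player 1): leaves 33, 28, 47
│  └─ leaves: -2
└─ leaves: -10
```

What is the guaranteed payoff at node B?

-48

C: max(2, -9) = 2
D: max(-17, 36) = 36
B: min(2, 36, -48) = -48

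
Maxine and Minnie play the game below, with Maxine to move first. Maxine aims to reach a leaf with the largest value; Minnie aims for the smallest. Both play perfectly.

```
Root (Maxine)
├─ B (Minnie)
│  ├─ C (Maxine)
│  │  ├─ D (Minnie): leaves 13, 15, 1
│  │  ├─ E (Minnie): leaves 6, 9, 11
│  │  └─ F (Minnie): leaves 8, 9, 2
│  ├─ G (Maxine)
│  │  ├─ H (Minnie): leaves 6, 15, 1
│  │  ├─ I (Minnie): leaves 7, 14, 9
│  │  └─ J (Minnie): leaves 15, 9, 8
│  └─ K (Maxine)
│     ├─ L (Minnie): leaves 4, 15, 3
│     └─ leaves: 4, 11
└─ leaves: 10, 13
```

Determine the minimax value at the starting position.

D (Minnie): min(13, 15, 1) = 1
E (Minnie): min(6, 9, 11) = 6
F (Minnie): min(8, 9, 2) = 2
C (Maxine): max(1, 6, 2) = 6
H (Minnie): min(6, 15, 1) = 1
I (Minnie): min(7, 14, 9) = 7
J (Minnie): min(15, 9, 8) = 8
G (Maxine): max(1, 7, 8) = 8
L (Minnie): min(4, 15, 3) = 3
K (Maxine): max(3, 4, 11) = 11
B (Minnie): min(6, 8, 11) = 6
Root (Maxine): max(6, 10, 13) = 13

13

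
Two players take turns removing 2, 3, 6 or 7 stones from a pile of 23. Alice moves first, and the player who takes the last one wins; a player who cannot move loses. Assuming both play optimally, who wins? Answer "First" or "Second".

Positions where the player to move wins (W) vs loses (L):
i:   0  1  2  3  4  5  6  7  8  9 10 11 12 13 14 15 16 17 18 19 20 21 22 23
     L  L  W  W  W  L  W  W  W  L  L  W  W  W  L  W  W  W  L  L  W  W  W  L
Position 23 is L, so the second player wins.

Second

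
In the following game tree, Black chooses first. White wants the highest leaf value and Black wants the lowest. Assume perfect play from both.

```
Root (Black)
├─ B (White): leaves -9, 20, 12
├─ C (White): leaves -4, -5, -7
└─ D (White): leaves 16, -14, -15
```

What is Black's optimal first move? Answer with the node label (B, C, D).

C

B (White): max(-9, 20, 12) = 20
C (White): max(-4, -5, -7) = -4
D (White): max(16, -14, -15) = 16
Root (Black): min(20, -4, 16) = -4
Black picks the child with the lowest value: C (value -4).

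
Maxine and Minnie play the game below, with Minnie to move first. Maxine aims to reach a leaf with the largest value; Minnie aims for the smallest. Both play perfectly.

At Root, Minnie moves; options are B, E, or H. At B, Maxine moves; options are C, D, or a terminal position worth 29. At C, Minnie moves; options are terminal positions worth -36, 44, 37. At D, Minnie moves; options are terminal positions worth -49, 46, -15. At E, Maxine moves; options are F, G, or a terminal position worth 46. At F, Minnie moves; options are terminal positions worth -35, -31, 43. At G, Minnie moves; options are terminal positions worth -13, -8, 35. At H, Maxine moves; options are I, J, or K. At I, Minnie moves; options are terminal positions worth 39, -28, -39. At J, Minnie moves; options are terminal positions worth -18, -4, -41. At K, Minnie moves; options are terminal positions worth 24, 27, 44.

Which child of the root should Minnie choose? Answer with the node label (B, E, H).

C (Minnie): min(-36, 44, 37) = -36
D (Minnie): min(-49, 46, -15) = -49
B (Maxine): max(-36, -49, 29) = 29
F (Minnie): min(-35, -31, 43) = -35
G (Minnie): min(-13, -8, 35) = -13
E (Maxine): max(-35, -13, 46) = 46
I (Minnie): min(39, -28, -39) = -39
J (Minnie): min(-18, -4, -41) = -41
K (Minnie): min(24, 27, 44) = 24
H (Maxine): max(-39, -41, 24) = 24
Root (Minnie): min(29, 46, 24) = 24
Minnie picks the child with the lowest value: H (value 24).

H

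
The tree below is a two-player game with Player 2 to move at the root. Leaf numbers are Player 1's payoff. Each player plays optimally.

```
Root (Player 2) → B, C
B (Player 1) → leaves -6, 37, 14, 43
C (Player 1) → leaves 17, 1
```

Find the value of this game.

17

B (Player 1): max(-6, 37, 14, 43) = 43
C (Player 1): max(17, 1) = 17
Root (Player 2): min(43, 17) = 17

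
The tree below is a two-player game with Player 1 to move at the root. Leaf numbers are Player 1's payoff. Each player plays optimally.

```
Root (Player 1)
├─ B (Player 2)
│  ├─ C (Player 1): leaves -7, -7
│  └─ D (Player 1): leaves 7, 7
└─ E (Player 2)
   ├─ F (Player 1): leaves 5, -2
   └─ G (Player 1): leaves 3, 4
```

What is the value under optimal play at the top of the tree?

C (Player 1): max(-7, -7) = -7
D (Player 1): max(7, 7) = 7
B (Player 2): min(-7, 7) = -7
F (Player 1): max(5, -2) = 5
G (Player 1): max(3, 4) = 4
E (Player 2): min(5, 4) = 4
Root (Player 1): max(-7, 4) = 4

4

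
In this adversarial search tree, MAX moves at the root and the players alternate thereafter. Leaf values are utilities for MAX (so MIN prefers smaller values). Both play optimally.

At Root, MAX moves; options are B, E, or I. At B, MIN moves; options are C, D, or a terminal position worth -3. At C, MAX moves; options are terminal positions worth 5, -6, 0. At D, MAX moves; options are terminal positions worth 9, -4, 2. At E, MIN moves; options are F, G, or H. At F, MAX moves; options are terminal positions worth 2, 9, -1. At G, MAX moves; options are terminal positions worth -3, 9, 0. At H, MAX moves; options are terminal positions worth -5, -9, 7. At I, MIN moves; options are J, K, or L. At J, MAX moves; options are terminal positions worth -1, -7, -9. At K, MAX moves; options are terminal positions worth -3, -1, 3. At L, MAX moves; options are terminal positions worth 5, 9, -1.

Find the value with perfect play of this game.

C (MAX): max(5, -6, 0) = 5
D (MAX): max(9, -4, 2) = 9
B (MIN): min(5, 9, -3) = -3
F (MAX): max(2, 9, -1) = 9
G (MAX): max(-3, 9, 0) = 9
H (MAX): max(-5, -9, 7) = 7
E (MIN): min(9, 9, 7) = 7
J (MAX): max(-1, -7, -9) = -1
K (MAX): max(-3, -1, 3) = 3
L (MAX): max(5, 9, -1) = 9
I (MIN): min(-1, 3, 9) = -1
Root (MAX): max(-3, 7, -1) = 7

7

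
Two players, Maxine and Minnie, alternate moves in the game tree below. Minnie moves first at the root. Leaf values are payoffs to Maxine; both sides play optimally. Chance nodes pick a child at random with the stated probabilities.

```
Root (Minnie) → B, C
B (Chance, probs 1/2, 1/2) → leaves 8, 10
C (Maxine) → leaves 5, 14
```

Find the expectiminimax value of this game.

9

B (Chance): 1/2·8 + 1/2·10 = 9
C (Maxine): max(5, 14) = 14
Root (Minnie): min(9, 14) = 9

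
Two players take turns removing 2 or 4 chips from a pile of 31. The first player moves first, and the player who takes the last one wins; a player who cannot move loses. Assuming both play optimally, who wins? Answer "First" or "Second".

Second

W/L table (W = player to move can force a win):
i:   0  1  2  3  4  5  6  7  8  9 10 11 12 13 14 15 16 17 18 19 20 21 22 23 24 25 26 27 28 29 30 31
     L  L  W  W  W  W  L  L  W  W  W  W  L  L  W  W  W  W  L  L  W  W  W  W  L  L  W  W  W  W  L  L
Position 31 is L, so the second player wins.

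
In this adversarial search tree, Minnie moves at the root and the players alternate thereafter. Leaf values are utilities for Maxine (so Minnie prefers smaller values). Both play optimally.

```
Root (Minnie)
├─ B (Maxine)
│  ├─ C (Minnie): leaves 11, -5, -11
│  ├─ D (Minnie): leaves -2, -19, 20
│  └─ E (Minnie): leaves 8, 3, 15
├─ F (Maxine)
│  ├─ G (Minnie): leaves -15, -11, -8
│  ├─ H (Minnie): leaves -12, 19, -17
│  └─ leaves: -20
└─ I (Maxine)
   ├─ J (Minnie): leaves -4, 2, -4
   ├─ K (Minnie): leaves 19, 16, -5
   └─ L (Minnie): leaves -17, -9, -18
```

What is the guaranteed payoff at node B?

3

C: min(11, -5, -11) = -11
D: min(-2, -19, 20) = -19
E: min(8, 3, 15) = 3
B: max(-11, -19, 3) = 3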